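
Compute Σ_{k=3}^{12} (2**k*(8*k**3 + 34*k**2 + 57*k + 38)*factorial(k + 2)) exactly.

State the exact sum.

Σ = 7145216437911516480

Ratio r(k) = 2*(8*k**4 + 82*k**3 + 323*k**2 + 584*k + 411)/(8*k**3 + 34*k**2 + 57*k + 38).
Gosper form: A/B · C(k+1)/C(k) with A=2*k + 6, B=1, C=k**3 + 17*k**2/4 + 57*k/8 + 19/4.
Set up (2*k + 6)·f(k+1) − (1)·f(k) − (k**3 + 17*k**2/4 + 57*k/8 + 19/4) = 0.
deg f ≤ 2 (via 1,0,3).
Coefficient equations give f(k) = (4*k**2 - k + 4)/8.
Then R = B(k−1)f/C = (4*k**2 - k + 4)/(8*k**3 + 34*k**2 + 57*k + 38), so s_k = R(k)·t_k = 2**k*(4*k**2 - k + 4)*factorial(k + 2).
Check: Δs_k = 2**k*(8*k**3 + 34*k**2 + 57*k + 38)*factorial(k + 2). ✓
Evaluate s at k=13 and k=3: 7145216437911552000 and 35520; difference 7145216437911516480.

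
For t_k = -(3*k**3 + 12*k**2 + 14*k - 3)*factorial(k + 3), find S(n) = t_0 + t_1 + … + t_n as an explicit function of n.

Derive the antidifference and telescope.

S(n) = -3*n**2*factorial(n + 4) - 3*n*factorial(n + 4) + factorial(n + 4) - 6

Step 1: r(k) = (3*k**4 + 33*k**3 + 131*k**2 + 214*k + 104)/(3*k**3 + 12*k**2 + 14*k - 3).
Gosper form: A/B · C(k+1)/C(k) with A=k + 4, B=1, C=k**3 + 4*k**2 + 14*k/3 - 1.
Key eq: (k + 4)·f(k+1) = (1)·f(k) + (k**3 + 4*k**2 + 14*k/3 - 1).
deg f ≤ 2 (via 1,0,3).
A polynomial solution: f(k) = (3*k**2 - 3*k - 1)/3.
So s_k = (B(k−1)f/C)·t_k = ((3*k**2 - 3*k - 1)/(3*k**3 + 12*k**2 + 14*k - 3))·t_k = (-3*k**2 + 3*k + 1)*factorial(k + 3).
Verify: -(3*k**3 + 12*k**2 + 14*k - 3)*factorial(k + 3) matches t_k.
Evaluate: s_(n+1) = -(3*n**2 + 3*n - 1)*factorial(n + 4); subtract s_(0) = 6 ⇒ S(n) = -3*n**2*factorial(n + 4) - 3*n*factorial(n + 4) + factorial(n + 4) - 6.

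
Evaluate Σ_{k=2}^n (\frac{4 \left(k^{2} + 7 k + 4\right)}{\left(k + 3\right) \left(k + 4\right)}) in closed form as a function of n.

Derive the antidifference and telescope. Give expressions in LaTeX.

S(n) = \frac{4 \left(5 n^{2} + 7 n - 12\right)}{5 \left(n + 4\right)}

Compute t_(k+1)/t_k: get (k + 3)*(7*k + (k + 1)**2 + 11)/((k + 5)*(k**2 + 7*k + 4)).
Factor: A=k + 3; B=k + 5; C=k**2 + 7*k + 4.
Set up (k + 3)·f(k+1) − (k + 4)·f(k) − (k**2 + 7*k + 4) = 0.
From deg A=1, deg B=1, deg C=2: d=2.
Solving with deg f ≤ 2: f(k) = k*(3*k + 1)/3.
R(k) = B(k−1)·f(k)/C(k) = k*(k + 4)*(3*k + 1)/(3*(k**2 + 7*k + 4)); s_k = R·t_k = 4*k*(3*k + 1)/(3*(k + 3)).
Δs = 4*(k**2 + 7*k + 4)/(k**2 + 7*k + 12), as required.
Telescope: S(n) = s_(n+1) − s_(2) = 4*(3*n**2 + 7*n + 4)/(3*(n + 4)) − (56/15) = 4*(5*n**2 + 7*n - 12)/(5*(n + 4)).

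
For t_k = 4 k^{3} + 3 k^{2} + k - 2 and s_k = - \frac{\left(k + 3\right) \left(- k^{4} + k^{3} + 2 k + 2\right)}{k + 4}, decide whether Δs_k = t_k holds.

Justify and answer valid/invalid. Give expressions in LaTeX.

s_(k+1) = -(k + 4)*(2*k - (k + 1)**4 + (k + 1)**3 + 4)/(k + 5)
s_(k+1) − s_k = 2*(2*k**5 + 18*k**4 + 44*k**3 + 27*k**2 - k - 17)/(k**2 + 9*k + 20)
(s_(k+1) − s_k) − t_k = (-3*k**4 - 20*k**3 - 13*k**2 - 4*k + 6)/(k**2 + 9*k + 20)

Invalid: residual \frac{- 3 k^{4} - 20 k^{3} - 13 k^{2} - 4 k + 6}{k^{2} + 9 k + 20} ≠ 0.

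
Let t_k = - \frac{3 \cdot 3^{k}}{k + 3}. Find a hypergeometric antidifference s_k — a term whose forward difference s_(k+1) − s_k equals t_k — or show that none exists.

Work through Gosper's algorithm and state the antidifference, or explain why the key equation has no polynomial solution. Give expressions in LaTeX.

The ratio is 3*(k + 3)/(k + 4).
A = 3*k + 9, B = k + 4, C = 1.
Solve (3*k + 9)·f(k+1) − (k + 3)·f(k) = 1.
Bound: deg f ≤ -1.
deg f ≤ -1 is impossible — no certificate.

no hypergeometric antidifference exists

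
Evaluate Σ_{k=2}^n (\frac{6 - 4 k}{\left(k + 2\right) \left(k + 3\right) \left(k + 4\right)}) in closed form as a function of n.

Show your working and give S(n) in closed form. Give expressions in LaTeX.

S(n) = \frac{- 9 n^{2} + 17 n - 8}{20 \left(n^{2} + 7 n + 12\right)}

t_(k+1)/t_k = (k + 2)*(2*k - 1)/((k + 5)*(2*k - 3)).
A = k + 2, B = k + 5, C = k - 3/2.
Solve (k + 2)·f(k+1) − (k + 4)·f(k) = k - 3/2.
Bound: deg f ≤ 2.
Solving with deg f ≤ 2: f(k) = k*(k - 19)/24.
So s_k = (B(k−1)f/C)·t_k = (k*(k - 19)*(k + 4)/(12*(2*k - 3)))·t_k = -k*(k - 19)/(6*(k + 2)*(k + 3)).
Check: Δs_k = 2*(3 - 2*k)/(k**3 + 9*k**2 + 26*k + 24). ✓
Telescope: S(n) = s_(n+1) − s_(2) = (-n**2 + 17*n + 18)/(6*(n**2 + 7*n + 12)) − (17/60) = (-9*n**2 + 17*n - 8)/(20*(n**2 + 7*n + 12)).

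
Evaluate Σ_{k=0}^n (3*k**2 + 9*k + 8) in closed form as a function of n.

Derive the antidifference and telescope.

S(n) = n**3 + 6*n**2 + 13*n + 8

Compute t_(k+1)/t_k: get (3*k**2 + 15*k + 20)/(3*k**2 + 9*k + 8).
Take A(k)=1, B(k)=1, C(k)=k**2 + 3*k + 8/3.
Solve (1)·f(k+1) − (1)·f(k) = k**2 + 3*k + 8/3.
From deg A=0, deg B=0, deg C=2: d=3.
A polynomial solution: f(k) = k*(k**2 + 3*k + 4)/3.
Get s_k = R·t_k = k*(k**2 + 3*k + 4) with R(k) = B(k−1)f(k)/C(k) = k*(k**2 + 3*k + 4)/(3*k**2 + 9*k + 8).
Δs = 3*k**2 + 9*k + 8, as required.
Evaluate: s_(n+1) = n**3 + 6*n**2 + 13*n + 8; subtract s_(0) = 0 ⇒ S(n) = n**3 + 6*n**2 + 13*n + 8.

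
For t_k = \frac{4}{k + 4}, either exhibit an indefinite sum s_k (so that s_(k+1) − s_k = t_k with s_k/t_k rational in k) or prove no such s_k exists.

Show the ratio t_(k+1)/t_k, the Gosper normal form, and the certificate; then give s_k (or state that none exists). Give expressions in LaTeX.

Ratio r(k) = (k + 4)/(k + 5).
Gosper form: A/B · C(k+1)/C(k) with A=k + 4, B=k + 5, C=1.
Key eq: (k + 4)·f(k+1) = (k + 4)·f(k) + (1).
d = 0 from the (1,1,0) case.
Write f(k) = c0. Then LHS − RHS = -1, requiring -1 = 0: contradictory. No certificate.

none — t_k is not Gosper-summable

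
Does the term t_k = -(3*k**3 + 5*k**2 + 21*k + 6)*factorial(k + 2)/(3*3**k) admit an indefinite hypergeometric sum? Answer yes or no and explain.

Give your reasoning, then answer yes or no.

r(k) = (3*k**4 + 23*k**3 + 82*k**2 + 155*k + 105)/(3*(3*k**3 + 5*k**2 + 21*k + 6)) after simplifying.
So A=k/3 + 1 and B=1, with C=k**3 + 5*k**2/3 + 7*k + 2.
Solve (k/3 + 1)·f(k+1) − (1)·f(k) = k**3 + 5*k**2/3 + 7*k + 2.
d = 2 from the (1,0,3) case.
Match coefficients ⇒ f(k) = 3*k**2 - k + 1.
Get s_k = R·t_k = -(3*k**2 - k + 1)*factorial(k + 2)/3**k with R(k) = B(k−1)f(k)/C(k) = 3*(3*k**2 - k + 1)/(3*k**3 + 5*k**2 + 21*k + 6).
Δs = -(3*k**3 + 5*k**2 + 21*k + 6)*factorial(k + 2)/(3*3**k), as required.

Yes. s_k = -(3*k**2 - k + 1)*factorial(k + 2)/3**k.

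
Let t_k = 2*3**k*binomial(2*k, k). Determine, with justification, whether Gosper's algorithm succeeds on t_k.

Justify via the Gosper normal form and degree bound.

No — t_k has no hypergeometric antidifference.

The ratio is 6*(2*k + 1)/(k + 1).
A = 12*k + 6, B = k + 1, C = 1.
Key eq: (12*k + 6)·f(k+1) = (k)·f(k) + (1).
Degrees (1,1,0) ⇒ d ≤ -1.
deg f ≤ -1 is impossible — no certificate.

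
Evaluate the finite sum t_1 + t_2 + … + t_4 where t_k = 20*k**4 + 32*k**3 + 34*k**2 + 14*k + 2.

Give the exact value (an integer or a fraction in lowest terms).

Σ = 11448

t_(k+1)/t_k = (10*k**4 + 56*k**3 + 125*k**2 + 129*k + 51)/(10*k**4 + 16*k**3 + 17*k**2 + 7*k + 1).
Gosper form: A/B · C(k+1)/C(k) with A=1, B=1, C=k**4 + 8*k**3/5 + 17*k**2/10 + 7*k/10 + 1/10.
f must satisfy (1)·f(k+1) − (1)·f(k) = k**4 + 8*k**3/5 + 17*k**2/10 + 7*k/10 + 1/10.
From deg A=0, deg B=0, deg C=4: d=5.
Solve for f: f(k) = k**2*(2*k**3 - k**2 + k - 1)/10 (degree 5 ≤ 5).
Then R = B(k−1)f/C = k**2*(2*k**3 - k**2 + k - 1)/((k**2 + k + 1)*(10*k**2 + 6*k + 1)), so s_k = R(k)·t_k = 2*k**2*(2*k**3 - k**2 + k - 1).
Verify: 20*k**4 + 32*k**3 + 34*k**2 + 14*k + 2 matches t_k.
Telescoping: Σ = s_(5) − s_(1) = 11450 − (2) = 11448.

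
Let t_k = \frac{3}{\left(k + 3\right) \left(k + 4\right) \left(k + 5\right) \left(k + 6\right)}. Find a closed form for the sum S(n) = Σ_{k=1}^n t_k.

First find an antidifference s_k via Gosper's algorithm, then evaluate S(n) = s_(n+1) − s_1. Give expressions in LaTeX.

r(k) = (k + 3)/(k + 7) after simplifying.
Normal form (A,B,C) = (k + 3, k + 7, 1).
Need (k + 3)·f(k+1) − (k + 6)·f(k) = 1.
d = 3 from the (1,1,0) case.
A polynomial solution: f(k) = k*(k**2 + 12*k + 47)/180.
Then R = B(k−1)f/C = k*(k + 6)*(k**2 + 12*k + 47)/180, so s_k = R(k)·t_k = k*(k**2 + 12*k + 47)/(60*(k + 3)*(k + 4)*(k + 5)).
Δs = 3/(k**4 + 18*k**3 + 119*k**2 + 342*k + 360), as required.
Σ_(k=1)^n t_k = s_(n+1) − s_(1) = ((n**3 + 15*n**2 + 74*n + 60)/(60*(n**3 + 15*n**2 + 74*n + 120))) − (1/120), i.e. n*(n**2 + 15*n + 74)/(120*(n**3 + 15*n**2 + 74*n + 120)).

S(n) = \frac{n \left(n^{2} + 15 n + 74\right)}{120 \left(n^{3} + 15 n^{2} + 74 n + 120\right)}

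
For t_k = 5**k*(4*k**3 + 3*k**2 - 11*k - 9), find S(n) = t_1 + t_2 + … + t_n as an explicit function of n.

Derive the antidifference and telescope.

r(k) = 5*(4*k**3 + 15*k**2 + 7*k - 13)/(4*k**3 + 3*k**2 - 11*k - 9) after simplifying.
Take A(k)=5, B(k)=1, C(k)=k**3 + 3*k**2/4 - 11*k/4 - 9/4.
Need (5)·f(k+1) − (1)·f(k) = k**3 + 3*k**2/4 - 11*k/4 - 9/4.
Degrees (0,0,3) ⇒ d ≤ 3.
Coefficient equations give f(k) = (k**3 - 3*k**2 + k - 1)/4.
R(k) = B(k−1)·f(k)/C(k) = (k**3 - 3*k**2 + k - 1)/(4*k**3 + 3*k**2 - 11*k - 9); s_k = R·t_k = 5**k*(k**3 - 3*k**2 + k - 1).
Check: Δs_k = 5**k*(4*k**3 + 3*k**2 - 11*k - 9). ✓
s_(n+1) = 5**(n + 1)*(n**3 - 2*n - 2) and s_(1) = -10, so S(n) = 5*5**n*n**3 - 10*5**n*n - 10*5**n + 10.

S(n) = 5*5**n*n**3 - 10*5**n*n - 10*5**n + 10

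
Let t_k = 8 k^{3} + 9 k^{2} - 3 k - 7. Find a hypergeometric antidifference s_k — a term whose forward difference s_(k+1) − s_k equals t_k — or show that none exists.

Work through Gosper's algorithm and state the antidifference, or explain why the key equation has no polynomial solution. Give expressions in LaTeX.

s_k = k \left(2 k^{3} - k^{2} - 4 k - 4\right)

The ratio is (8*k**3 + 33*k**2 + 39*k + 7)/(8*k**3 + 9*k**2 - 3*k - 7).
Normal form (A,B,C) = (1, 1, k**3 + 9*k**2/8 - 3*k/8 - 7/8).
Key eq: (1)·f(k+1) = (1)·f(k) + (k**3 + 9*k**2/8 - 3*k/8 - 7/8).
Bound: deg f ≤ 4.
Solving with deg f ≤ 4: f(k) = k*(k - 2)*(2*k**2 + 3*k + 2)/8.
Certificate R = B(k−1)f/C = k*(k - 2)*(2*k**2 + 3*k + 2)/(8*k**3 + 9*k**2 - 3*k - 7) gives s_k = k*(2*k**3 - k**2 - 4*k - 4).
Verify: 8*k**3 + 9*k**2 - 3*k - 7 matches t_k.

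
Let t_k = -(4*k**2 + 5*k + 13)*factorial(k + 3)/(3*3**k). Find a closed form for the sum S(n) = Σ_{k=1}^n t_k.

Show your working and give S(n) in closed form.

t_(k+1)/t_k = (k + 4)*(5*k + 4*(k + 1)**2 + 18)/(3*(4*k**2 + 5*k + 13)).
A = k/3 + 4/3, B = 1, C = k**2 + 5*k/4 + 13/4.
Key eq: (k/3 + 4/3)·f(k+1) = (1)·f(k) + (k**2 + 5*k/4 + 13/4).
d = 1 from the (1,0,2) case.
A polynomial solution: f(k) = 3*(4*k - 3)/4.
Then R = B(k−1)f/C = 3*(4*k - 3)/(4*k**2 + 5*k + 13), so s_k = R(k)·t_k = -(4*k - 3)*factorial(k + 3)/3**k.
Δs = -(4*k**2 + 5*k + 13)*factorial(k + 3)/(3*3**k), as required.
Telescope: S(n) = s_(n+1) − s_(1) = -3**(-n - 1)*(4*n + 1)*factorial(n + 4) − (-8) = 8 - 4*n*factorial(n + 4)/(3*3**n) - factorial(n + 4)/(3*3**n).

S(n) = 8 - 4*n*factorial(n + 4)/(3*3**n) - factorial(n + 4)/(3*3**n)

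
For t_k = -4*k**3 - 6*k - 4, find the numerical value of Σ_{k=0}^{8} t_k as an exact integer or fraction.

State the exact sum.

Σ = -5436

Compute t_(k+1)/t_k: get (3*k + 2*(k + 1)**3 + 5)/(2*k**3 + 3*k + 2).
Factor: A=1; B=1; C=k**3 + 3*k/2 + 1.
Key eq: (1)·f(k+1) = (1)·f(k) + (k**3 + 3*k/2 + 1).
From deg A=0, deg B=0, deg C=3: d=4.
Solve for f: f(k) = k*(k**3 - 2*k**2 + 4*k + 1)/4 (degree 4 ≤ 4).
Then R = B(k−1)f/C = k*(k**3 - 2*k**2 + 4*k + 1)/(2*(2*k**3 + 3*k + 2)), so s_k = R(k)·t_k = k*(-k**3 + 2*k**2 - 4*k - 1).
Check: Δs_k = -4*k**3 - 6*k - 4. ✓
Telescoping: Σ = s_(9) − s_(0) = -5436 − (0) = -5436.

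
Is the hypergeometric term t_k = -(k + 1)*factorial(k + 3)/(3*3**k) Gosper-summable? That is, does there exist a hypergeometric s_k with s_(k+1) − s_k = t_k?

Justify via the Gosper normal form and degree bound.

Yes. s_k = -factorial(k + 3)/3**k.

t_(k+1)/t_k = (k + 2)*(k + 4)/(3*(k + 1)).
A = k/3 + 4/3, B = 1, C = k + 1.
Set up (k/3 + 4/3)·f(k+1) − (1)·f(k) − (k + 1) = 0.
From deg A=1, deg B=0, deg C=1: d=0.
Solve for f: f(k) = 3 (degree 0 ≤ 0).
Certificate R = B(k−1)f/C = 3/(k + 1) gives s_k = -factorial(k + 3)/3**k.
Δs = -(k + 1)*factorial(k + 3)/(3*3**k), as required.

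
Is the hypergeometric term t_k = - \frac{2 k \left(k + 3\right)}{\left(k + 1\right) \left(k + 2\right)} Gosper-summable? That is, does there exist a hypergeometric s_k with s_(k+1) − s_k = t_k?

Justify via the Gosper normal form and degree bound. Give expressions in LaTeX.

Yes. s_k = \frac{2 k \left(1 - k\right)}{k + 1}.

t_(k+1)/t_k = (k + 1)**2*(k + 4)/(k*(k + 3)**2).
Gosper form: A/B · C(k+1)/C(k) with A=k + 1, B=k + 3, C=k**2 + 3*k.
Set up (k + 1)·f(k+1) − (k + 2)·f(k) − (k**2 + 3*k) = 0.
Degrees (1,1,2) ⇒ d ≤ 2.
Match coefficients ⇒ f(k) = k*(k - 1).
R(k) = B(k−1)·f(k)/C(k) = (k - 1)*(k + 2)/(k + 3); s_k = R·t_k = 2*k*(1 - k)/(k + 1).
s_(k+1) − s_k = 2*k*(-k - 3)/(k**2 + 3*k + 2) = t_k.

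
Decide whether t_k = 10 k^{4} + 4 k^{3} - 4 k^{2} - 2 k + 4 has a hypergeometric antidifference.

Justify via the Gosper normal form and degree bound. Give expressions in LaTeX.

Yes. s_k = 2 k \left(k^{4} - 2 k^{3} + k + 2\right).

Ratio r(k) = (5*k**4 + 22*k**3 + 34*k**2 + 21*k + 6)/(5*k**4 + 2*k**3 - 2*k**2 - k + 2).
Take A(k)=1, B(k)=1, C(k)=k**4 + 2*k**3/5 - 2*k**2/5 - k/5 + 2/5.
f must satisfy (1)·f(k+1) − (1)·f(k) = k**4 + 2*k**3/5 - 2*k**2/5 - k/5 + 2/5.
Bound: deg f ≤ 5.
A polynomial solution: f(k) = k*(k**4 - 2*k**3 + k + 2)/5.
Certificate R = B(k−1)f/C = k*(k**4 - 2*k**3 + k + 2)/(5*k**4 + 2*k**3 - 2*k**2 - k + 2) gives s_k = 2*k*(k**4 - 2*k**3 + k + 2).
Δs = 10*k**4 + 4*k**3 - 4*k**2 - 2*k + 4, as required.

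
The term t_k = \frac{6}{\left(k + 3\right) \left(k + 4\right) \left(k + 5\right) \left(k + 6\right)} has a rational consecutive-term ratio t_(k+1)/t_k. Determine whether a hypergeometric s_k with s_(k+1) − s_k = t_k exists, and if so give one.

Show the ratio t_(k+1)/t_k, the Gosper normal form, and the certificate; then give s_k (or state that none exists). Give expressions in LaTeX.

Compute t_(k+1)/t_k: get (k + 3)/(k + 7).
Factor: A=k + 3; B=k + 7; C=1.
Set up (k + 3)·f(k+1) − (k + 6)·f(k) − (1) = 0.
From deg A=1, deg B=1, deg C=0: d=3.
Solve for f: f(k) = k*(k**2 + 12*k + 47)/180 (degree 3 ≤ 3).
Get s_k = R·t_k = k*(k**2 + 12*k + 47)/(30*(k + 3)*(k + 4)*(k + 5)) with R(k) = B(k−1)f(k)/C(k) = k*(k + 6)*(k**2 + 12*k + 47)/180.
Δs = 6/(k**4 + 18*k**3 + 119*k**2 + 342*k + 360), as required.

s_k = \frac{k \left(k^{2} + 12 k + 47\right)}{30 \left(k + 3\right) \left(k + 4\right) \left(k + 5\right)}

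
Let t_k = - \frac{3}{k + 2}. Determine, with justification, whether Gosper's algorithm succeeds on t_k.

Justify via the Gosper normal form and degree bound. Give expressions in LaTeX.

No — key equation has no polynomial f.

Step 1: r(k) = (k + 2)/(k + 3).
Factor: A=k + 2; B=k + 3; C=1.
f must satisfy (k + 2)·f(k+1) − (k + 2)·f(k) = 1.
From deg A=1, deg B=1, deg C=0: d=0.
f = c0 ⇒ A·f(k+1) − B(k−1)·f(k) − C = -1. The system {-1 = 0} is inconsistent; no antidifference.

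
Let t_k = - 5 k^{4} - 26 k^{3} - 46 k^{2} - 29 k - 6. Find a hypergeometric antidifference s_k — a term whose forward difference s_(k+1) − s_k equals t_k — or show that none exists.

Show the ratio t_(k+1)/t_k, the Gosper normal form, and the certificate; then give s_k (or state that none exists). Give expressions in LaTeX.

Step 1: r(k) = (5*k**4 + 46*k**3 + 154*k**2 + 219*k + 112)/(5*k**4 + 26*k**3 + 46*k**2 + 29*k + 6).
A = 1, B = 1, C = k**4 + 26*k**3/5 + 46*k**2/5 + 29*k/5 + 6/5.
Solve (1)·f(k+1) − (1)·f(k) = k**4 + 26*k**3/5 + 46*k**2/5 + 29*k/5 + 6/5.
From deg A=0, deg B=0, deg C=4: d=5.
Match coefficients ⇒ f(k) = k*(k**4 + 4*k**3 + 4*k**2 - 2*k - 1)/5.
Certificate R = B(k−1)f/C = k*(k**4 + 4*k**3 + 4*k**2 - 2*k - 1)/(5*k**4 + 26*k**3 + 46*k**2 + 29*k + 6) gives s_k = k*(-k**4 - 4*k**3 - 4*k**2 + 2*k + 1).
Check: Δs_k = -5*k**4 - 26*k**3 - 46*k**2 - 29*k - 6. ✓

s_k = k \left(- k^{4} - 4 k^{3} - 4 k^{2} + 2 k + 1\right)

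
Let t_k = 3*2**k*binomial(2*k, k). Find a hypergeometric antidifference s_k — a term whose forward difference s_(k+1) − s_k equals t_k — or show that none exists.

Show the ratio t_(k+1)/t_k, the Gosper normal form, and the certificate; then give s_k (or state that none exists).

Step 1: r(k) = 4*(2*k + 1)/(k + 1).
Gosper form: A/B · C(k+1)/C(k) with A=8*k + 4, B=k + 1, C=1.
Set up (8*k + 4)·f(k+1) − (k)·f(k) − (1) = 0.
Degrees (1,1,0) ⇒ d ≤ -1.
Bound -1 < 0, so the key equation has no polynomial solution.

no hypergeometric antidifference exists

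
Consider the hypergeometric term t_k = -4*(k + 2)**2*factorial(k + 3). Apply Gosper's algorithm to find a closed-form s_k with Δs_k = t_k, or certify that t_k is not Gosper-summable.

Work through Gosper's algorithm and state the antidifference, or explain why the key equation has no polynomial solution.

r(k) = (k + 3)**2*(k + 4)/(k + 2)**2 after simplifying.
Gosper form: A/B · C(k+1)/C(k) with A=k + 4, B=1, C=k**2 + 4*k + 4.
Key eq: (k + 4)·f(k+1) = (1)·f(k) + (k**2 + 4*k + 4).
Degrees (1,0,2) ⇒ d ≤ 1.
Coefficient equations give f(k) = k.
Get s_k = R·t_k = -4*k*factorial(k + 3) with R(k) = B(k−1)f(k)/C(k) = k/(k + 2)**2.
Check: Δs_k = -4*(k + 2)**2*factorial(k + 3). ✓

s_k = -4*k*factorial(k + 3)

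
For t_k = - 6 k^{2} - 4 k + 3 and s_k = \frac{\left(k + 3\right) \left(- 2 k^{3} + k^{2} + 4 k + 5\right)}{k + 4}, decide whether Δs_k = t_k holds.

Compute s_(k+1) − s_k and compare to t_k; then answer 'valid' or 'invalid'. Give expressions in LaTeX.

Invalid: residual \frac{4 k^{3} + 29 k^{2} + 17 k - 7}{k^{2} + 9 k + 20} ≠ 0.

s_(k+1) = (k + 4)*(4*k - 2*(k + 1)**3 + (k + 1)**2 + 9)/(k + 5)
s_(k+1) − s_k = (-6*k**4 - 54*k**3 - 124*k**2 - 36*k + 53)/(k**2 + 9*k + 20)
(s_(k+1) − s_k) − t_k = (4*k**3 + 29*k**2 + 17*k - 7)/(k**2 + 9*k + 20)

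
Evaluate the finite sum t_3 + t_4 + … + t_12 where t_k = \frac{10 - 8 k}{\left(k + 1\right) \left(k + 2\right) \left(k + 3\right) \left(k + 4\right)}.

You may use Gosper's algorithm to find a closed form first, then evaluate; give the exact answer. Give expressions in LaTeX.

Σ = -23/336

t_(k+1)/t_k = (k + 1)*(4*k - 1)/((k + 5)*(4*k - 5)).
So A=k + 1 and B=k + 5, with C=k - 5/4.
Solve (k + 1)·f(k+1) − (k + 4)·f(k) = k - 5/4.
d = 3 from the (1,1,1) case.
Solving with deg f ≤ 3: f(k) = -k*(k**2 + 6*k + 23)/24.
Then R = B(k−1)f/C = -k*(k + 4)*(k**2 + 6*k + 23)/(6*(4*k - 5)), so s_k = R(k)·t_k = k*(k**2 + 6*k + 23)/(3*(k + 1)*(k + 2)*(k + 3)).
s_(k+1) − s_k = 2*(5 - 4*k)/(k**4 + 10*k**3 + 35*k**2 + 50*k + 24) = t_k.
Telescoping: Σ = s_(13) − s_(3) = 39/112 − (5/12) = -23/336.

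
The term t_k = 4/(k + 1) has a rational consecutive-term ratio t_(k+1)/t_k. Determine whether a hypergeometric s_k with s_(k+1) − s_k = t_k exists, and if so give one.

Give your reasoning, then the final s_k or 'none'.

Step 1: r(k) = (k + 1)/(k + 2).
A = k + 1, B = k + 2, C = 1.
Need (k + 1)·f(k+1) − (k + 1)·f(k) = 1.
From deg A=1, deg B=1, deg C=0: d=0.
f = c0 ⇒ A·f(k+1) − B(k−1)·f(k) − C = -1. The system {-1 = 0} is inconsistent; no antidifference.

none — t_k is not Gosper-summable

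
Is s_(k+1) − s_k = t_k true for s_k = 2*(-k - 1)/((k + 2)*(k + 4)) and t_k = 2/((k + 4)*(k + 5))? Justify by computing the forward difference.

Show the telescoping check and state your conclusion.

s_(k+1) = 2*(-k - 2)/((k + 3)*(k + 5))
s_(k+1) − s_k = 2*(k**2 + 3*k - 1)/(k**4 + 14*k**3 + 71*k**2 + 154*k + 120)
(s_(k+1) − s_k) − t_k = 2*(-2*k - 7)/(k**4 + 14*k**3 + 71*k**2 + 154*k + 120)

Invalid: residual 2*(-2*k - 7)/(k**4 + 14*k**3 + 71*k**2 + 154*k + 120) ≠ 0.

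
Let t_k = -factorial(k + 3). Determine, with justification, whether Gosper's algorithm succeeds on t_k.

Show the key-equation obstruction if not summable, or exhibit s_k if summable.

Compute t_(k+1)/t_k: get k + 4.
Gosper form: A/B · C(k+1)/C(k) with A=k + 4, B=1, C=1.
Solve (k + 4)·f(k+1) − (1)·f(k) = 1.
deg f ≤ -1 (via 1,0,0).
Negative degree bound (-1): no f exists, t_k not Gosper-summable.

No. Not Gosper-summable.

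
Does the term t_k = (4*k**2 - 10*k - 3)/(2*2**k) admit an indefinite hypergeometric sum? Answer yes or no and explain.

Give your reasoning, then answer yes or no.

Yes. s_k = (-4*k**2 + 2*k + 1)/2**k.

Step 1: r(k) = (4*k**2 - 2*k - 9)/(2*(4*k**2 - 10*k - 3)).
A = 1/2, B = 1, C = k**2 - 5*k/2 - 3/4.
Solve (1/2)·f(k+1) − (1)·f(k) = k**2 - 5*k/2 - 3/4.
Bound: deg f ≤ 2.
Match coefficients ⇒ f(k) = -(4*k**2 - 2*k - 1)/2.
So s_k = (B(k−1)f/C)·t_k = (-2*(4*k**2 - 2*k - 1)/(4*k**2 - 10*k - 3))·t_k = (-4*k**2 + 2*k + 1)/2**k.
Check: Δs_k = (4*k**2 - 10*k - 3)/(2*2**k). ✓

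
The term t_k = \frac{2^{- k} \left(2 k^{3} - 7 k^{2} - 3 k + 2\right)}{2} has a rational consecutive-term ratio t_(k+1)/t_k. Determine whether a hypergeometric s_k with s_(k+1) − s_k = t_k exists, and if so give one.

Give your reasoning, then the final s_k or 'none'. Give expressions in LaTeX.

r(k) = (2*k**3 - k**2 - 11*k - 6)/(2*(2*k**3 - 7*k**2 - 3*k + 2)) after simplifying.
A = 1/2, B = 1, C = k**3 - 7*k**2/2 - 3*k/2 + 1.
Set up (1/2)·f(k+1) − (1)·f(k) − (k**3 - 7*k**2/2 - 3*k/2 + 1) = 0.
From deg A=0, deg B=0, deg C=3: d=3.
Solve for f: f(k) = -(k + 1)*(2*k**2 - 3*k + 4) (degree 3 ≤ 3).
Certificate R = B(k−1)f/C = -2*(k + 1)*(2*k**2 - 3*k + 4)/(2*k**3 - 7*k**2 - 3*k + 2) gives s_k = (-2*k**3 + k**2 - k - 4)/2**k.
Verify: (2*k**3 - 7*k**2 - 3*k + 2)/(2*2**k) matches t_k.

s_k = 2^{- k} \left(- 2 k^{3} + k^{2} - k - 4\right)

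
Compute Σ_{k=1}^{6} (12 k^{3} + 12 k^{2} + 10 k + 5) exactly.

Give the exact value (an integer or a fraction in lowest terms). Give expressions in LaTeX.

r(k) = (12*k**3 + 48*k**2 + 70*k + 39)/(12*k**3 + 12*k**2 + 10*k + 5) after simplifying.
Take A(k)=1, B(k)=1, C(k)=k**3 + k**2 + 5*k/6 + 5/12.
Need (1)·f(k+1) − (1)·f(k) = k**3 + k**2 + 5*k/6 + 5/12.
Bound: deg f ≤ 4.
Coefficient equations give f(k) = k*(3*k**3 - 2*k**2 + 2*k + 2)/12.
Then R = B(k−1)f/C = k*(3*k**3 - 2*k**2 + 2*k + 2)/(12*k**3 + 12*k**2 + 10*k + 5), so s_k = R(k)·t_k = k*(3*k**3 - 2*k**2 + 2*k + 2).
s_(k+1) − s_k = 12*k**3 + 12*k**2 + 10*k + 5 = t_k.
Sum = s_(7) − s_(1); s_(7) = 6629, s_(1) = 5 ⇒ 6624.

Σ = 6624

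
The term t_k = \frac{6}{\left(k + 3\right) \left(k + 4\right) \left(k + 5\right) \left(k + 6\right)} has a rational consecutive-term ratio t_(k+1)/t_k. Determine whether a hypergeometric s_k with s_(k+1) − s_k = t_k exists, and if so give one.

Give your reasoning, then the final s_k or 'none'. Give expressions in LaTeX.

s_k = \frac{k \left(k^{2} + 12 k + 47\right)}{30 \left(k + 3\right) \left(k + 4\right) \left(k + 5\right)}

The ratio is (k + 3)/(k + 7).
A = k + 3, B = k + 7, C = 1.
f must satisfy (k + 3)·f(k+1) − (k + 6)·f(k) = 1.
deg f ≤ 3 (via 1,1,0).
Coefficient equations give f(k) = k*(k**2 + 12*k + 47)/180.
Certificate R = B(k−1)f/C = k*(k + 6)*(k**2 + 12*k + 47)/180 gives s_k = k*(k**2 + 12*k + 47)/(30*(k + 3)*(k + 4)*(k + 5)).
Verify: 6/(k**4 + 18*k**3 + 119*k**2 + 342*k + 360) matches t_k.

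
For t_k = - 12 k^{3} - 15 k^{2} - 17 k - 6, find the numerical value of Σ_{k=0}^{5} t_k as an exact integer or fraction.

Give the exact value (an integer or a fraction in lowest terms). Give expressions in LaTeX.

Σ = -3816

Compute t_(k+1)/t_k: get (12*k**3 + 51*k**2 + 83*k + 50)/(12*k**3 + 15*k**2 + 17*k + 6).
So A=1 and B=1, with C=k**3 + 5*k**2/4 + 17*k/12 + 1/2.
Key eq: (1)·f(k+1) = (1)·f(k) + (k**3 + 5*k**2/4 + 17*k/12 + 1/2).
d = 4 from the (0,0,3) case.
A polynomial solution: f(k) = k**2*(3*k**2 - k + 4)/12.
R(k) = B(k−1)·f(k)/C(k) = k**2*(3*k**2 - k + 4)/(12*k**3 + 15*k**2 + 17*k + 6); s_k = R·t_k = k**2*(-3*k**2 + k - 4).
Δs = -12*k**3 - 15*k**2 - 17*k - 6, as required.
Evaluate s at k=6 and k=0: -3816 and 0; difference -3816.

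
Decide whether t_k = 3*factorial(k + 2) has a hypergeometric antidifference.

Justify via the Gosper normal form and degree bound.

t_(k+1)/t_k = k + 3.
Gosper form: A/B · C(k+1)/C(k) with A=k + 3, B=1, C=1.
Need (k + 3)·f(k+1) − (1)·f(k) = 1.
Degrees (1,0,0) ⇒ d ≤ -1.
Negative degree bound (-1): no f exists, t_k not Gosper-summable.

No — t_k has no hypergeometric antidifference.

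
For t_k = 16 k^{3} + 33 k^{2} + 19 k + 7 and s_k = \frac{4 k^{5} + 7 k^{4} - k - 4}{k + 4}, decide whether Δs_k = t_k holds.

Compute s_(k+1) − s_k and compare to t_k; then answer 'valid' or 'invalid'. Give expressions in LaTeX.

s_(k+1) = (-k + 4*(k + 1)**5 + 7*(k + 1)**4 - 5)/(k + 5)
s_(k+1) − s_k = (16*k**5 + 141*k**4 + 354*k**3 + 376*k**2 + 203*k + 44)/(k**2 + 9*k + 20)
(s_(k+1) − s_k) − t_k = 6*(-6*k**4 - 47*k**3 - 77*k**2 - 40*k - 16)/(k**2 + 9*k + 20)

Invalid: residual \frac{6 \left(- 6 k^{4} - 47 k^{3} - 77 k^{2} - 40 k - 16\right)}{k^{2} + 9 k + 20} ≠ 0.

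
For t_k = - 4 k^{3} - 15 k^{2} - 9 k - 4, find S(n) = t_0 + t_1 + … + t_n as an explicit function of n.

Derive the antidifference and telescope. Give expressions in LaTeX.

Step 1: r(k) = (4*k**3 + 27*k**2 + 51*k + 32)/(4*k**3 + 15*k**2 + 9*k + 4).
Factor: A=1; B=1; C=k**3 + 15*k**2/4 + 9*k/4 + 1.
Need (1)·f(k+1) − (1)·f(k) = k**3 + 15*k**2/4 + 9*k/4 + 1.
Bound: deg f ≤ 4.
A polynomial solution: f(k) = k*(k**3 + 3*k**2 - 2*k + 2)/4.
So s_k = (B(k−1)f/C)·t_k = (k*(k**3 + 3*k**2 - 2*k + 2)/(4*k**3 + 15*k**2 + 9*k + 4))·t_k = k*(-k**3 - 3*k**2 + 2*k - 2).
Verify: -4*k**3 - 15*k**2 - 9*k - 4 matches t_k.
Evaluate: s_(n+1) = -n**4 - 7*n**3 - 13*n**2 - 11*n - 4; subtract s_(0) = 0 ⇒ S(n) = -n**4 - 7*n**3 - 13*n**2 - 11*n - 4.

S(n) = - n^{4} - 7 n^{3} - 13 n^{2} - 11 n - 4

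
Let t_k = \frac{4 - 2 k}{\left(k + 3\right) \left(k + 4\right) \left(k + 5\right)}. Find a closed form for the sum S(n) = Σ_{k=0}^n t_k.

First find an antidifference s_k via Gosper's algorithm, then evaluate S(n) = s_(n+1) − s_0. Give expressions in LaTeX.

S(n) = \frac{- n^{2} + 15 n + 16}{12 \left(n^{2} + 9 n + 20\right)}

r(k) = (k - 1)*(k + 3)/((k - 2)*(k + 6)) after simplifying.
Take A(k)=k + 3, B(k)=k + 6, C(k)=k - 2.
Key eq: (k + 3)·f(k+1) = (k + 5)·f(k) + (k - 2).
deg f ≤ 2 (via 1,1,1).
A polynomial solution: f(k) = k*(k - 17)/24.
Certificate R = B(k−1)f/C = k*(k - 17)*(k + 5)/(24*(k - 2)) gives s_k = -k*(k - 17)/(12*(k + 3)*(k + 4)).
Δs = 2*(2 - k)/(k**3 + 12*k**2 + 47*k + 60), as required.
Evaluate: s_(n+1) = (-n**2 + 15*n + 16)/(12*(n**2 + 9*n + 20)); subtract s_(0) = 0 ⇒ S(n) = (-n**2 + 15*n + 16)/(12*(n**2 + 9*n + 20)).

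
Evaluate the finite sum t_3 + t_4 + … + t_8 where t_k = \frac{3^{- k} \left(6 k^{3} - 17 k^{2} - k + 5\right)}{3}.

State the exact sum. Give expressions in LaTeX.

t_(k+1)/t_k = (6*k**3 + k**2 - 17*k - 7)/(3*(6*k**3 - 17*k**2 - k + 5)).
So A=1/3 and B=1, with C=k**3 - 17*k**2/6 - k/6 + 5/6.
Need (1/3)·f(k+1) − (1)·f(k) = k**3 - 17*k**2/6 - k/6 + 5/6.
d = 3 from the (0,0,3) case.
Solve for f: f(k) = -(3*k**3 - 4*k**2 + 2)/2 (degree 3 ≤ 3).
Get s_k = R·t_k = (-3*k**3 + 4*k**2 - 2)/3**k with R(k) = B(k−1)f(k)/C(k) = -3*(3*k**3 - 4*k**2 + 2)/(6*k**3 - 17*k**2 - k + 5).
Check: Δs_k = (6*k**3 - 17*k**2 - k + 5)/(3*3**k). ✓
Telescoping: Σ = s_(9) − s_(3) = -1865/19683 − (-47/27) = 32398/19683.

Σ = 32398/19683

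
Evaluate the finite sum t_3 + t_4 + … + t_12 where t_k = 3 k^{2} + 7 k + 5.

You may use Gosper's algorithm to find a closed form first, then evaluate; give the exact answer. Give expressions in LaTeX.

t_(k+1)/t_k = (3*k**2 + 13*k + 15)/(3*k**2 + 7*k + 5).
Gosper form: A/B · C(k+1)/C(k) with A=1, B=1, C=k**2 + 7*k/3 + 5/3.
Key eq: (1)·f(k+1) = (1)·f(k) + (k**2 + 7*k/3 + 5/3).
deg f ≤ 3 (via 0,0,2).
Match coefficients ⇒ f(k) = k*(k**2 + 2*k + 2)/3.
So s_k = (B(k−1)f/C)·t_k = (k*(k**2 + 2*k + 2)/(3*k**2 + 7*k + 5))·t_k = k*(k**2 + 2*k + 2).
Verify: 3*k**2 + 7*k + 5 matches t_k.
Σ_(k=3)^(12) t_k = s_(13) − s_(3) = 2561 − (51) = 2510.

Σ = 2510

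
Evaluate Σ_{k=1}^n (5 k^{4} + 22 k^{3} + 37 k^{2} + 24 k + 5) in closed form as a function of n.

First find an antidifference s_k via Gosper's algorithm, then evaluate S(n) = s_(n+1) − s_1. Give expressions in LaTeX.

S(n) = n \left(n^{4} + 8 n^{3} + 25 n^{2} + 36 n + 23\right)

Ratio r(k) = (5*k**4 + 42*k**3 + 133*k**2 + 184*k + 93)/(5*k**4 + 22*k**3 + 37*k**2 + 24*k + 5).
A = 1, B = 1, C = k**4 + 22*k**3/5 + 37*k**2/5 + 24*k/5 + 1.
Key eq: (1)·f(k+1) = (1)·f(k) + (k**4 + 22*k**3/5 + 37*k**2/5 + 24*k/5 + 1).
Bound: deg f ≤ 5.
Coefficient equations give f(k) = k*(k**4 + 3*k**3 + 3*k**2 - k - 1)/5.
Then R = B(k−1)f/C = k*(k**4 + 3*k**3 + 3*k**2 - k - 1)/(5*k**4 + 22*k**3 + 37*k**2 + 24*k + 5), so s_k = R(k)·t_k = k*(k**4 + 3*k**3 + 3*k**2 - k - 1).
Verify: 5*k**4 + 22*k**3 + 37*k**2 + 24*k + 5 matches t_k.
Evaluate: s_(n+1) = n**5 + 8*n**4 + 25*n**3 + 36*n**2 + 23*n + 5; subtract s_(1) = 5 ⇒ S(n) = n*(n**4 + 8*n**3 + 25*n**2 + 36*n + 23).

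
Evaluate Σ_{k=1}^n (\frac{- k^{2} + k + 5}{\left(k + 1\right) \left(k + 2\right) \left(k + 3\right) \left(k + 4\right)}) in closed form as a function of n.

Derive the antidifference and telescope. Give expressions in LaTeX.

S(n) = \frac{n \left(- n^{2} + 15 n + 46\right)}{24 \left(n^{3} + 9 n^{2} + 26 n + 24\right)}

r(k) = (k + 1)*(k - (k + 1)**2 + 6)/((k + 5)*(-k**2 + k + 5)) after simplifying.
Gosper form: A/B · C(k+1)/C(k) with A=k + 1, B=k + 5, C=k**2 - k - 5.
Key eq: (k + 1)·f(k+1) = (k + 4)·f(k) + (k**2 - k - 5).
Degrees (1,1,2) ⇒ d ≤ 3.
A polynomial solution: f(k) = -k*(k**2 + 12*k + 17)/6.
Get s_k = R·t_k = k*(k**2 + 12*k + 17)/(6*(k + 1)*(k + 2)*(k + 3)) with R(k) = B(k−1)f(k)/C(k) = -k*(k + 4)*(k**2 + 12*k + 17)/(6*(k**2 - k - 5)).
Check: Δs_k = (-k**2 + k + 5)/(k**4 + 10*k**3 + 35*k**2 + 50*k + 24). ✓
s_(n+1) = (n**3 + 15*n**2 + 44*n + 30)/(6*(n**3 + 9*n**2 + 26*n + 24)) and s_(1) = 5/24, so S(n) = n*(-n**2 + 15*n + 46)/(24*(n**3 + 9*n**2 + 26*n + 24)).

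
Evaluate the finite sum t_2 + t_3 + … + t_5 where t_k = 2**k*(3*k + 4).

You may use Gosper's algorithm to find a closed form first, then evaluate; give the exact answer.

r(k) = 2*(3*k + 7)/(3*k + 4) after simplifying.
Take A(k)=2, B(k)=1, C(k)=k + 4/3.
Key eq: (2)·f(k+1) = (1)·f(k) + (k + 4/3).
deg f ≤ 1 (via 0,0,1).
Match coefficients ⇒ f(k) = (3*k - 2)/3.
So s_k = (B(k−1)f/C)·t_k = ((3*k - 2)/(3*k + 4))·t_k = 2**k*(3*k - 2).
Verify: 2**k*(3*k + 4) matches t_k.
Telescoping: Σ = s_(6) − s_(2) = 1024 − (16) = 1008.

Σ = 1008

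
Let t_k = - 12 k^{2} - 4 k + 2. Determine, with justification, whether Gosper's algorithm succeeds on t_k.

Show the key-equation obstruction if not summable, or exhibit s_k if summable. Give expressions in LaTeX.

Ratio r(k) = (6*k**2 + 14*k + 7)/(6*k**2 + 2*k - 1).
A = 1, B = 1, C = k**2 + k/3 - 1/6.
Set up (1)·f(k+1) − (1)·f(k) − (k**2 + k/3 - 1/6) = 0.
Bound: deg f ≤ 3.
Solving with deg f ≤ 3: f(k) = k*(2*k**2 - 2*k - 1)/6.
Then R = B(k−1)f/C = k*(2*k**2 - 2*k - 1)/(6*k**2 + 2*k - 1), so s_k = R(k)·t_k = 2*k*(-2*k**2 + 2*k + 1).
Check: Δs_k = -12*k**2 - 4*k + 2. ✓

Yes. s_k = 2 k \left(- 2 k^{2} + 2 k + 1\right).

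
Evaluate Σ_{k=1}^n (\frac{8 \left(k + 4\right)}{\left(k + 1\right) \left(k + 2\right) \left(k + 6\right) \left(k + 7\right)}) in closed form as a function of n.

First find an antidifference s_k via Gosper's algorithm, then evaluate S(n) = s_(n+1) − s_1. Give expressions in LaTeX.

Step 1: r(k) = (k + 1)*(k + 5)*(k + 6)/((k + 3)*(k + 4)*(k + 8)).
Take A(k)=k + 1, B(k)=k + 8, C(k)=k**4 + 16*k**3 + 95*k**2 + 248*k + 240.
f must satisfy (k + 1)·f(k+1) − (k + 7)·f(k) = k**4 + 16*k**3 + 95*k**2 + 248*k + 240.
Bound: deg f ≤ 6.
A polynomial solution: f(k) = k*(k + 2)*(k + 3)*(k + 4)*(k + 5)*(k + 7)/12.
So s_k = (B(k−1)f/C)·t_k = (k*(k + 2)*(k + 7)**2/(12*(k + 4)))·t_k = 2*k*(k + 7)/(3*(k**2 + 7*k + 6)).
s_(k+1) − s_k = 8*(k + 4)/(k**4 + 16*k**3 + 83*k**2 + 152*k + 84) = t_k.
Evaluate: s_(n+1) = 2*(n**2 + 9*n + 8)/(3*(n**2 + 9*n + 14)); subtract s_(1) = 8/21 ⇒ S(n) = 2*n*(n + 9)/(7*(n**2 + 9*n + 14)).

S(n) = \frac{2 n \left(n + 9\right)}{7 \left(n^{2} + 9 n + 14\right)}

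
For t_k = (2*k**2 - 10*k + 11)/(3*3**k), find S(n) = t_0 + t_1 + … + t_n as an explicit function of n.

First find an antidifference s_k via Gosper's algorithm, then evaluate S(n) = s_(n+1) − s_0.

S(n) = (12*3**n - n**2 + 2*n - 1)/(3*3**n)

The ratio is (2*k**2 - 6*k + 3)/(3*(2*k**2 - 10*k + 11)).
So A=1/3 and B=1, with C=k**2 - 5*k + 11/2.
Set up (1/3)·f(k+1) − (1)·f(k) − (k**2 - 5*k + 11/2) = 0.
Bound: deg f ≤ 2.
A polynomial solution: f(k) = -3*(k - 2)**2/2.
So s_k = (B(k−1)f/C)·t_k = (-3*(k - 2)**2/(2*k**2 - 10*k + 11))·t_k = (-k**2 + 4*k - 4)/3**k.
Verify: (2*k**2 - 10*k + 11)/(3*3**k) matches t_k.
Evaluate: s_(n+1) = 3**(-n - 1)*(-n**2 + 2*n - 1); subtract s_(0) = -4 ⇒ S(n) = (12*3**n - n**2 + 2*n - 1)/(3*3**n).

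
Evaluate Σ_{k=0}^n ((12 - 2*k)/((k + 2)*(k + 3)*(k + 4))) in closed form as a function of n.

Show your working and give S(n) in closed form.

S(n) = 2*(n**2 + 10*n + 9)/(3*(n**2 + 7*n + 12))

Ratio r(k) = (k - 5)*(k + 2)/((k - 6)*(k + 5)).
Factor: A=k + 2; B=k + 5; C=k - 6.
f must satisfy (k + 2)·f(k+1) − (k + 4)·f(k) = k - 6.
Bound: deg f ≤ 2.
Match coefficients ⇒ f(k) = -k*(k + 8)/3.
So s_k = (B(k−1)f/C)·t_k = (-k*(k + 4)*(k + 8)/(3*(k - 6)))·t_k = 2*k*(k + 8)/(3*(k + 2)*(k + 3)).
s_(k+1) − s_k = 2*(6 - k)/(k**3 + 9*k**2 + 26*k + 24) = t_k.
Σ_(k=0)^n t_k = s_(n+1) − s_(0) = (2*(n**2 + 10*n + 9)/(3*(n**2 + 7*n + 12))) − (0), i.e. 2*(n**2 + 10*n + 9)/(3*(n**2 + 7*n + 12)).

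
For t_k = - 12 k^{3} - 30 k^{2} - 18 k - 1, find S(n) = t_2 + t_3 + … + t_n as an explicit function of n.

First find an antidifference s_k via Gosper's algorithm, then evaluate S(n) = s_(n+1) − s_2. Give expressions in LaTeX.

S(n) = - 3 n^{4} - 16 n^{3} - 27 n^{2} - 15 n + 61

Compute t_(k+1)/t_k: get (12*k**3 + 66*k**2 + 114*k + 61)/(12*k**3 + 30*k**2 + 18*k + 1).
So A=1 and B=1, with C=k**3 + 5*k**2/2 + 3*k/2 + 1/12.
Set up (1)·f(k+1) − (1)·f(k) − (k**3 + 5*k**2/2 + 3*k/2 + 1/12) = 0.
deg f ≤ 4 (via 0,0,3).
Solving with deg f ≤ 4: f(k) = k*(3*k**3 + 4*k**2 - 3*k - 3)/12.
So s_k = (B(k−1)f/C)·t_k = (k*(3*k**3 + 4*k**2 - 3*k - 3)/(12*k**3 + 30*k**2 + 18*k + 1))·t_k = k*(-3*k**3 - 4*k**2 + 3*k + 3).
Δs = -12*k**3 - 30*k**2 - 18*k - 1, as required.
s_(n+1) = -3*n**4 - 16*n**3 - 27*n**2 - 15*n - 1 and s_(2) = -62, so S(n) = -3*n**4 - 16*n**3 - 27*n**2 - 15*n + 61.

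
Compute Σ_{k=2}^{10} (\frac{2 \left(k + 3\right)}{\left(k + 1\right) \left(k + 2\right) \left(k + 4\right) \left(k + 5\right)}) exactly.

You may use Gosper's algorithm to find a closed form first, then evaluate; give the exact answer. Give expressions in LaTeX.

Σ = 1/20

r(k) = (k + 1)*(k + 4)**2/((k + 3)**2*(k + 6)) after simplifying.
Gosper form: A/B · C(k+1)/C(k) with A=k + 1, B=k + 6, C=k**2 + 6*k + 9.
Set up (k + 1)·f(k+1) − (k + 5)·f(k) − (k**2 + 6*k + 9) = 0.
Degrees (1,1,2) ⇒ d ≤ 4.
Solving with deg f ≤ 4: f(k) = k*(k + 2)*(k + 3)*(k + 5)/8.
Then R = B(k−1)f/C = k*(k + 2)*(k + 5)**2/(8*(k + 3)), so s_k = R(k)·t_k = k*(k + 5)/(4*(k**2 + 5*k + 4)).
Verify: 2*(k + 3)/(k**4 + 12*k**3 + 49*k**2 + 78*k + 40) matches t_k.
Sum = s_(11) − s_(2); s_(11) = 11/45, s_(2) = 7/36 ⇒ 1/20.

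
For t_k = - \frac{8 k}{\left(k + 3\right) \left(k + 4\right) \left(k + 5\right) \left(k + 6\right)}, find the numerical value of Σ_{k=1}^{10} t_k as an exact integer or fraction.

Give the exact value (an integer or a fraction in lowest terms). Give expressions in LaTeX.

Σ = -11/210

Ratio r(k) = (k + 1)*(k + 3)/(k*(k + 7)).
Take A(k)=k + 3, B(k)=k + 7, C(k)=k.
Key eq: (k + 3)·f(k+1) = (k + 6)·f(k) + (k).
Bound: deg f ≤ 3.
Solve for f: f(k) = k*(k - 1)*(k + 13)/120 (degree 3 ≤ 3).
Certificate R = B(k−1)f/C = (k - 1)*(k + 6)*(k + 13)/120 gives s_k = k*(-k**2 - 12*k + 13)/(15*(k + 3)*(k + 4)*(k + 5)).
s_(k+1) − s_k = -8*k/(k**4 + 18*k**3 + 119*k**2 + 342*k + 360) = t_k.
Evaluate s at k=11 and k=1: -11/210 and 0; difference -11/210.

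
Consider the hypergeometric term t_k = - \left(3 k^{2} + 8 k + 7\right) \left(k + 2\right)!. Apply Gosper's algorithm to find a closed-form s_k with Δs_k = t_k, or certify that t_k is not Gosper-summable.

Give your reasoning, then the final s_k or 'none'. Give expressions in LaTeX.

Compute t_(k+1)/t_k: get (k + 3)*(8*k + 3*(k + 1)**2 + 15)/(3*k**2 + 8*k + 7).
Gosper form: A/B · C(k+1)/C(k) with A=k + 3, B=1, C=k**2 + 8*k/3 + 7/3.
f must satisfy (k + 3)·f(k+1) − (1)·f(k) = k**2 + 8*k/3 + 7/3.
From deg A=1, deg B=0, deg C=2: d=1.
Coefficient equations give f(k) = (3*k - 1)/3.
So s_k = (B(k−1)f/C)·t_k = ((3*k - 1)/(3*k**2 + 8*k + 7))·t_k = -(3*k - 1)*factorial(k + 2).
Verify: -(3*k**2 + 8*k + 7)*factorial(k + 2) matches t_k.

s_k = - \left(3 k - 1\right) \left(k + 2\right)!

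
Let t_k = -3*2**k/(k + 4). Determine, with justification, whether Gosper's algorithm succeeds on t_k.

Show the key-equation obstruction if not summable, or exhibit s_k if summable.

No — t_k has no hypergeometric antidifference.

Ratio r(k) = 2*(k + 4)/(k + 5).
Take A(k)=2*k + 8, B(k)=k + 5, C(k)=1.
f must satisfy (2*k + 8)·f(k+1) − (k + 4)·f(k) = 1.
From deg A=1, deg B=1, deg C=0: d=-1.
Negative degree bound (-1): no f exists, t_k not Gosper-summable.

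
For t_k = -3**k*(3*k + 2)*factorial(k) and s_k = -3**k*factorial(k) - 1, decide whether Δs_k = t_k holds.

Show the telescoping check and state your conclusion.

Valid: the claim telescopes to t_k.

s_(k+1) = -3**(k + 1)*factorial(k + 1) - 1
s_(k+1) − s_k = -3**k*(3*k + 2)*factorial(k)
(s_(k+1) − s_k) − t_k = 0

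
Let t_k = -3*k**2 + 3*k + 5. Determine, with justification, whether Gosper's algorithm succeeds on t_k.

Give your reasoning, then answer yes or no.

Yes. s_k = k*(-k**2 + 3*k + 3).

r(k) = (3*k**2 + 3*k - 5)/(3*k**2 - 3*k - 5) after simplifying.
Normal form (A,B,C) = (1, 1, k**2 - k - 5/3).
Set up (1)·f(k+1) − (1)·f(k) − (k**2 - k - 5/3) = 0.
d = 3 from the (0,0,2) case.
A polynomial solution: f(k) = k*(k**2 - 3*k - 3)/3.
Certificate R = B(k−1)f/C = k*(k**2 - 3*k - 3)/(3*k**2 - 3*k - 5) gives s_k = k*(-k**2 + 3*k + 3).
Verify: -3*k**2 + 3*k + 5 matches t_k.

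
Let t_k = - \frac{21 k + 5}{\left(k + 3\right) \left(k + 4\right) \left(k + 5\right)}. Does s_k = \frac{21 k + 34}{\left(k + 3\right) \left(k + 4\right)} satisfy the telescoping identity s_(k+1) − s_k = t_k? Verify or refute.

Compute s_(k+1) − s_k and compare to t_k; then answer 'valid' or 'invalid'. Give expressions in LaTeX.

s_(k+1) = (21*k + 55)/((k + 4)*(k + 5))
s_(k+1) − s_k = (-21*k - 5)/(k**3 + 12*k**2 + 47*k + 60)
(s_(k+1) − s_k) − t_k = 0

Valid — Δs_k = t_k.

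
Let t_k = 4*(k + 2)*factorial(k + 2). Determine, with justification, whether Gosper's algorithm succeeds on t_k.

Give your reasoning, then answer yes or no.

Step 1: r(k) = (k + 3)**2/(k + 2).
Gosper form: A/B · C(k+1)/C(k) with A=k + 3, B=1, C=k + 2.
Key eq: (k + 3)·f(k+1) = (1)·f(k) + (k + 2).
d = 0 from the (1,0,1) case.
Coefficient equations give f(k) = 1.
Get s_k = R·t_k = 4*factorial(k + 2) with R(k) = B(k−1)f(k)/C(k) = 1/(k + 2).
Δs = 4*(k + 2)*factorial(k + 2), as required.

Yes. s_k = 4*factorial(k + 2).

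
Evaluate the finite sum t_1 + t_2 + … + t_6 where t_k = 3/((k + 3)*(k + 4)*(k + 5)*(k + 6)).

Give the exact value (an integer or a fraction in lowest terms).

Ratio r(k) = (k + 3)/(k + 7).
Factor: A=k + 3; B=k + 7; C=1.
Need (k + 3)·f(k+1) − (k + 6)·f(k) = 1.
Degrees (1,1,0) ⇒ d ≤ 3.
Match coefficients ⇒ f(k) = k*(k**2 + 12*k + 47)/180.
So s_k = (B(k−1)f/C)·t_k = (k*(k + 6)*(k**2 + 12*k + 47)/180)·t_k = k*(k**2 + 12*k + 47)/(60*(k + 3)*(k + 4)*(k + 5)).
Δs = 3/(k**4 + 18*k**3 + 119*k**2 + 342*k + 360), as required.
Telescoping: Σ = s_(7) − s_(1) = 7/440 − (1/120) = 1/132.

Σ = 1/132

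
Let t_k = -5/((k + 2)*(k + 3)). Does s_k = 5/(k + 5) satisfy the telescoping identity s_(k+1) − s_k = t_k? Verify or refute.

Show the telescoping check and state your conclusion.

Invalid: residual 30*(k + 4)/(k**4 + 16*k**3 + 91*k**2 + 216*k + 180) ≠ 0.

s_(k+1) = 5/(k + 6)
s_(k+1) − s_k = -5/((k + 5)*(k + 6))
(s_(k+1) − s_k) − t_k = 30*(k + 4)/(k**4 + 16*k**3 + 91*k**2 + 216*k + 180)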